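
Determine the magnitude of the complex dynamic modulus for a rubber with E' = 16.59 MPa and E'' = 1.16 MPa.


|E*| = sqrt(E'^2 + E''^2)
= sqrt(16.59^2 + 1.16^2)
= sqrt(275.2281 + 1.3456)
= 16.631 MPa

16.631 MPa


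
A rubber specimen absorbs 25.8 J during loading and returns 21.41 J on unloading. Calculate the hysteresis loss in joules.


Hysteresis loss = loading - unloading
= 25.8 - 21.41
= 4.39 J

4.39 J


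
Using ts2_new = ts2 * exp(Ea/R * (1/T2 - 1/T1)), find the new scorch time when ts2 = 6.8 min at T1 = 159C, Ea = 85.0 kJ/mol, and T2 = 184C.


Convert temperatures: T1 = 159 + 273.15 = 432.15 K, T2 = 184 + 273.15 = 457.15 K
ts2_new = 6.8 * exp(85000 / 8.314 * (1/457.15 - 1/432.15))
1/T2 - 1/T1 = -1.2655e-04
ts2_new = 1.86 min

1.86 min


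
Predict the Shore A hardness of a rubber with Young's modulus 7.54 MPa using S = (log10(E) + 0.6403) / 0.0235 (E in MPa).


log10(E) = 0.0235*S - 0.6403  =>  S = (log10(E) + 0.6403) / 0.0235
log10(7.54) = 0.877371
S = (0.877371 + 0.6403) / 0.0235 = 1.517671 / 0.0235
S = 64.6

Shore A = 64.6


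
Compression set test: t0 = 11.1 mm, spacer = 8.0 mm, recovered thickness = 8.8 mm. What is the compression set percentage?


CS = (t0 - recovered) / (t0 - ts) * 100
= (11.1 - 8.8) / (11.1 - 8.0) * 100
= 2.3 / 3.1 * 100
= 74.2%

74.2%


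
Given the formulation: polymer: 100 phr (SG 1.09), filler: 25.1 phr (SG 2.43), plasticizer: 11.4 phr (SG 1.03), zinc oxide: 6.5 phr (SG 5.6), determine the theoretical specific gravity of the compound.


Sum of weights = 143.0
Volume contributions:
  polymer: 100/1.09 = 91.7431
  filler: 25.1/2.43 = 10.3292
  plasticizer: 11.4/1.03 = 11.0680
  zinc oxide: 6.5/5.6 = 1.1607
Sum of volumes = 114.3010
SG = 143.0 / 114.3010 = 1.251

SG = 1.251


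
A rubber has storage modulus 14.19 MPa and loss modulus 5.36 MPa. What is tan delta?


tan delta = E'' / E'
= 5.36 / 14.19
= 0.3777

tan delta = 0.3777


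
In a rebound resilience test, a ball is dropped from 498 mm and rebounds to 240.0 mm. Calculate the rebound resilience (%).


Resilience = h_rebound / h_drop * 100
= 240.0 / 498 * 100
= 48.2%

48.2%


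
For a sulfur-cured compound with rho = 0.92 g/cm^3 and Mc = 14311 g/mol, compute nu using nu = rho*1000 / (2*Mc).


nu = rho * 1000 / (2 * Mc)
nu = 0.92 * 1000 / (2 * 14311)
nu = 920.0 / 28622
nu = 0.0321 mol/L

0.0321 mol/L


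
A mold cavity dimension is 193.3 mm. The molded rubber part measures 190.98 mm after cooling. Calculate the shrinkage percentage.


Shrinkage = (mold - part) / mold * 100
= (193.3 - 190.98) / 193.3 * 100
= 2.32 / 193.3 * 100
= 1.2%

1.2%


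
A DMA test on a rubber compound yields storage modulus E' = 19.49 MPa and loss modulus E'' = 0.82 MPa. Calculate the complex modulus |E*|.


|E*| = sqrt(E'^2 + E''^2)
= sqrt(19.49^2 + 0.82^2)
= sqrt(379.8601 + 0.6724)
= 19.507 MPa

19.507 MPa


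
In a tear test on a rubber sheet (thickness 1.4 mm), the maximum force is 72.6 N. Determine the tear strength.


Tear strength = force / thickness
= 72.6 / 1.4
= 51.86 N/mm

51.86 N/mm


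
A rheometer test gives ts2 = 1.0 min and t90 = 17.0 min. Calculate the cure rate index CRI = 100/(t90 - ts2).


CRI = 100 / (t90 - ts2)
= 100 / (17.0 - 1.0)
= 100 / 16.0
= 6.25 min^-1

6.25 min^-1


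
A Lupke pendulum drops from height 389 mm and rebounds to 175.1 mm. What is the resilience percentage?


Resilience = h_rebound / h_drop * 100
= 175.1 / 389 * 100
= 45.0%

45.0%


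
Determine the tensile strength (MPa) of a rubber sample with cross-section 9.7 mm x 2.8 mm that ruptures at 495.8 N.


Area = width * thickness = 9.7 * 2.8 = 27.16 mm^2
TS = force / area = 495.8 / 27.16 = 18.25 MPa

18.25 MPa


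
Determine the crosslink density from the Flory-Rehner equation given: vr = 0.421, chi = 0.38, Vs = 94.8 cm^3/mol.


ln(1 - vr) = ln(1 - 0.421) = -0.5465
Numerator = -((-0.5465) + 0.421 + 0.38 * 0.421^2) = 0.0581
Denominator = 94.8 * (0.421^(1/3) - 0.421/2) = 51.0954
nu = 0.0581 / 51.0954 = 0.0011 mol/cm^3

0.0011 mol/cm^3


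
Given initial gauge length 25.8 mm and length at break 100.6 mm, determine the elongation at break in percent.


Elongation = (Lf - L0) / L0 * 100
= (100.6 - 25.8) / 25.8 * 100
= 74.8 / 25.8 * 100
= 289.9%

289.9%


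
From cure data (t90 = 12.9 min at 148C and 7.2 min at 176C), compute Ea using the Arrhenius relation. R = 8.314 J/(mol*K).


T1 = 421.15 K, T2 = 449.15 K
1/T1 - 1/T2 = 1.4802e-04
ln(t1/t2) = ln(12.9/7.2) = 0.5831
Ea = 8.314 * 0.5831 / 1.4802e-04 = 32753.4997 J/mol
Ea = 32.75 kJ/mol

32.75 kJ/mol


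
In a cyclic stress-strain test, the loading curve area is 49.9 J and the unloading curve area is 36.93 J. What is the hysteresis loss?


Hysteresis loss = loading - unloading
= 49.9 - 36.93
= 12.97 J

12.97 J


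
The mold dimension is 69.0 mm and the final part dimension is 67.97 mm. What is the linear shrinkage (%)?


Shrinkage = (mold - part) / mold * 100
= (69.0 - 67.97) / 69.0 * 100
= 1.03 / 69.0 * 100
= 1.49%

1.49%


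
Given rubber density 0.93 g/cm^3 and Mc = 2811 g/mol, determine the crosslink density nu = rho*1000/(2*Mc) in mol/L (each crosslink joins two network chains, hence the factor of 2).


nu = rho * 1000 / (2 * Mc)
nu = 0.93 * 1000 / (2 * 2811)
nu = 930.0 / 5622
nu = 0.1654 mol/L

0.1654 mol/L


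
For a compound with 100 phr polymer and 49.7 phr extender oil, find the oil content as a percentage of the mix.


Oil % = oil / (100 + oil) * 100
= 49.7 / (100 + 49.7) * 100
= 49.7 / 149.7 * 100
= 33.2%

33.2%


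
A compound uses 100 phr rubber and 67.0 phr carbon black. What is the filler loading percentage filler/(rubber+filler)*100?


Filler % = filler / (rubber + filler) * 100
= 67.0 / (100 + 67.0) * 100
= 67.0 / 167.0 * 100
= 40.12%

40.12%


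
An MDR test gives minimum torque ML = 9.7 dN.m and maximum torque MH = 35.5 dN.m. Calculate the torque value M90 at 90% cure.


M90 = ML + 0.9 * (MH - ML)
M90 = 9.7 + 0.9 * (35.5 - 9.7)
M90 = 9.7 + 0.9 * 25.8
M90 = 32.92 dN.m

32.92 dN.m


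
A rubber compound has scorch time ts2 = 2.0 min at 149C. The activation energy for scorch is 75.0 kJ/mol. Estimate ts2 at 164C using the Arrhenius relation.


Convert temperatures: T1 = 149 + 273.15 = 422.15 K, T2 = 164 + 273.15 = 437.15 K
ts2_new = 2.0 * exp(75000 / 8.314 * (1/437.15 - 1/422.15))
1/T2 - 1/T1 = -8.1282e-05
ts2_new = 0.96 min

0.96 min


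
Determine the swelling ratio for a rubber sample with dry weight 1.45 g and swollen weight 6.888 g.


Q = W_swollen / W_dry
Q = 6.888 / 1.45
Q = 4.75

Q = 4.75


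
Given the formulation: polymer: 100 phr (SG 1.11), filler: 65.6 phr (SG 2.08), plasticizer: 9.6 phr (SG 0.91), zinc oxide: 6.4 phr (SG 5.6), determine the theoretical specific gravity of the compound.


Sum of weights = 181.6
Volume contributions:
  polymer: 100/1.11 = 90.0901
  filler: 65.6/2.08 = 31.5385
  plasticizer: 9.6/0.91 = 10.5495
  zinc oxide: 6.4/5.6 = 1.1429
Sum of volumes = 133.3209
SG = 181.6 / 133.3209 = 1.362

SG = 1.362


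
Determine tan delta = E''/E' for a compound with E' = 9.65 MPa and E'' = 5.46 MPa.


tan delta = E'' / E'
= 5.46 / 9.65
= 0.5658

tan delta = 0.5658


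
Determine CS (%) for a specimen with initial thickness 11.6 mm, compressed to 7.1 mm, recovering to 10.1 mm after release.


CS = (t0 - recovered) / (t0 - ts) * 100
= (11.6 - 10.1) / (11.6 - 7.1) * 100
= 1.5 / 4.5 * 100
= 33.3%

33.3%


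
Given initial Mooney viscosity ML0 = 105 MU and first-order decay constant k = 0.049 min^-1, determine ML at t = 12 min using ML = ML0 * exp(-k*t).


ML = ML0 * exp(-k * t)
ML = 105 * exp(-0.049 * 12)
ML = 105 * 0.5554
ML = 58.32 MU

58.32 MU


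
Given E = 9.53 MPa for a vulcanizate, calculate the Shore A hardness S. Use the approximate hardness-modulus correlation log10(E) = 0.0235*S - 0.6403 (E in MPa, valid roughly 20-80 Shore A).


log10(E) = 0.0235*S - 0.6403  =>  S = (log10(E) + 0.6403) / 0.0235
log10(9.53) = 0.979093
S = (0.979093 + 0.6403) / 0.0235 = 1.619393 / 0.0235
S = 68.9

Shore A = 68.9


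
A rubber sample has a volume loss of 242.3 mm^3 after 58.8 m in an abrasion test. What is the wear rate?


Rate = volume_loss / distance
= 242.3 / 58.8
= 4.121 mm^3/m

4.121 mm^3/m


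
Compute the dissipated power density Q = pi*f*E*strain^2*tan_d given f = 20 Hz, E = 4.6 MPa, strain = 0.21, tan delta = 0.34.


Q = pi * f * E * strain^2 * tan_d
= pi * 20 * 4.6 * 0.21^2 * 0.34
= pi * 20 * 4.6 * 0.0441 * 0.34
= 4.3337

Q = 4.3337


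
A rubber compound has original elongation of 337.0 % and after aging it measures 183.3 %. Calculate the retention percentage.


Retention = aged / original * 100
= 183.3 / 337.0 * 100
= 54.4%

54.4%


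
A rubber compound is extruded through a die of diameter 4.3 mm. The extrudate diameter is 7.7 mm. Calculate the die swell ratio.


Die swell ratio = D_extrudate / D_die
= 7.7 / 4.3
= 1.791

Die swell = 1.791


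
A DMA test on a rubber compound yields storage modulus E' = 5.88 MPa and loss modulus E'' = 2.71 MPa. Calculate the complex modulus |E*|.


|E*| = sqrt(E'^2 + E''^2)
= sqrt(5.88^2 + 2.71^2)
= sqrt(34.5744 + 7.3441)
= 6.474 MPa

6.474 MPa


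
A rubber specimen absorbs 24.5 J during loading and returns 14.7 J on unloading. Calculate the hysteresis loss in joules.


Hysteresis loss = loading - unloading
= 24.5 - 14.7
= 9.8 J

9.8 J


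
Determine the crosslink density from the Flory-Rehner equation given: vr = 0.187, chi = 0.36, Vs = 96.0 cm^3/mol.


ln(1 - vr) = ln(1 - 0.187) = -0.2070
Numerator = -((-0.2070) + 0.187 + 0.36 * 0.187^2) = 0.0074
Denominator = 96.0 * (0.187^(1/3) - 0.187/2) = 45.9214
nu = 0.0074 / 45.9214 = 1.6191e-04 mol/cm^3

1.6191e-04 mol/cm^3


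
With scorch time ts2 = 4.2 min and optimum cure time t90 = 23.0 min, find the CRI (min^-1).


CRI = 100 / (t90 - ts2)
= 100 / (23.0 - 4.2)
= 100 / 18.8
= 5.32 min^-1

5.32 min^-1


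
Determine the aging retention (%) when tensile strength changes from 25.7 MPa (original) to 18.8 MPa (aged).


Retention = aged / original * 100
= 18.8 / 25.7 * 100
= 73.2%

73.2%


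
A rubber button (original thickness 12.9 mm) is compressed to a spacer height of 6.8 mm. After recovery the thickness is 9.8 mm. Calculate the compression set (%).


CS = (t0 - recovered) / (t0 - ts) * 100
= (12.9 - 9.8) / (12.9 - 6.8) * 100
= 3.1 / 6.1 * 100
= 50.8%

50.8%


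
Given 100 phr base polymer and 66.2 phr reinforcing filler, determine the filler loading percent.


Filler % = filler / (rubber + filler) * 100
= 66.2 / (100 + 66.2) * 100
= 66.2 / 166.2 * 100
= 39.83%

39.83%


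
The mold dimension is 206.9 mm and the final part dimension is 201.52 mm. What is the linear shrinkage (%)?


Shrinkage = (mold - part) / mold * 100
= (206.9 - 201.52) / 206.9 * 100
= 5.38 / 206.9 * 100
= 2.6%

2.6%


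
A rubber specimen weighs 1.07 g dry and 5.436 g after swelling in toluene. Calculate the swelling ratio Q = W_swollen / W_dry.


Q = W_swollen / W_dry
Q = 5.436 / 1.07
Q = 5.08

Q = 5.08


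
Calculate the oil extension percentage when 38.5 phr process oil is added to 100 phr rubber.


Oil % = oil / (100 + oil) * 100
= 38.5 / (100 + 38.5) * 100
= 38.5 / 138.5 * 100
= 27.8%

27.8%


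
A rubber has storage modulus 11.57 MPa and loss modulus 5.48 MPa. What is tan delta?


tan delta = E'' / E'
= 5.48 / 11.57
= 0.4736

tan delta = 0.4736


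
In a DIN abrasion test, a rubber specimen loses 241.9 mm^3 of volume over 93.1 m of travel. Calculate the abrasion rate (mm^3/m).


Rate = volume_loss / distance
= 241.9 / 93.1
= 2.598 mm^3/m

2.598 mm^3/m


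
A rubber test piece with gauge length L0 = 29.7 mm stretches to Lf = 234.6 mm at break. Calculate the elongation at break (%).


Elongation = (Lf - L0) / L0 * 100
= (234.6 - 29.7) / 29.7 * 100
= 204.9 / 29.7 * 100
= 689.9%

689.9%


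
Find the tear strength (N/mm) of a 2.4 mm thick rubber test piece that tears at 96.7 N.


Tear strength = force / thickness
= 96.7 / 2.4
= 40.29 N/mm

40.29 N/mm


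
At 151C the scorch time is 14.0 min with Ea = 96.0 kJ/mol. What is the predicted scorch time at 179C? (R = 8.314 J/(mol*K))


Convert temperatures: T1 = 151 + 273.15 = 424.15 K, T2 = 179 + 273.15 = 452.15 K
ts2_new = 14.0 * exp(96000 / 8.314 * (1/452.15 - 1/424.15))
1/T2 - 1/T1 = -1.4600e-04
ts2_new = 2.59 min

2.59 min


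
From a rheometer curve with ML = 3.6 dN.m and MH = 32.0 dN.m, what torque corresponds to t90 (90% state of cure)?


M90 = ML + 0.9 * (MH - ML)
M90 = 3.6 + 0.9 * (32.0 - 3.6)
M90 = 3.6 + 0.9 * 28.4
M90 = 29.16 dN.m

29.16 dN.m


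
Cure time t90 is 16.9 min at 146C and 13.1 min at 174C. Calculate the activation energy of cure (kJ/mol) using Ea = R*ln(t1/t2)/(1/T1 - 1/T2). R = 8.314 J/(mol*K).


T1 = 419.15 K, T2 = 447.15 K
1/T1 - 1/T2 = 1.4939e-04
ln(t1/t2) = ln(16.9/13.1) = 0.2547
Ea = 8.314 * 0.2547 / 1.4939e-04 = 14174.4433 J/mol
Ea = 14.17 kJ/mol

14.17 kJ/mol


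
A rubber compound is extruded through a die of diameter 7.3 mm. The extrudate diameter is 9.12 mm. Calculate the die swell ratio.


Die swell ratio = D_extrudate / D_die
= 9.12 / 7.3
= 1.249

Die swell = 1.249


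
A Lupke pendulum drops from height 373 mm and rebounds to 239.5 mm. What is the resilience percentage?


Resilience = h_rebound / h_drop * 100
= 239.5 / 373 * 100
= 64.2%

64.2%


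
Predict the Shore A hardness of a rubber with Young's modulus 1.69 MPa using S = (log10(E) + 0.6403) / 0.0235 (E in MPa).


log10(E) = 0.0235*S - 0.6403  =>  S = (log10(E) + 0.6403) / 0.0235
log10(1.69) = 0.227887
S = (0.227887 + 0.6403) / 0.0235 = 0.868187 / 0.0235
S = 36.9

Shore A = 36.9


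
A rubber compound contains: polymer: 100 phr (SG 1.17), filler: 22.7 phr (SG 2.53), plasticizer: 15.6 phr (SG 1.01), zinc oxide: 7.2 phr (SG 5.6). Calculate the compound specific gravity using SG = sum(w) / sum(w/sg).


Sum of weights = 145.5
Volume contributions:
  polymer: 100/1.17 = 85.4701
  filler: 22.7/2.53 = 8.9723
  plasticizer: 15.6/1.01 = 15.4455
  zinc oxide: 7.2/5.6 = 1.2857
Sum of volumes = 111.1737
SG = 145.5 / 111.1737 = 1.309

SG = 1.309


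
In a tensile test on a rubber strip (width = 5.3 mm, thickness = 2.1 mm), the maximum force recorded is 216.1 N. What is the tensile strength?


Area = width * thickness = 5.3 * 2.1 = 11.13 mm^2
TS = force / area = 216.1 / 11.13 = 19.42 MPa

19.42 MPa


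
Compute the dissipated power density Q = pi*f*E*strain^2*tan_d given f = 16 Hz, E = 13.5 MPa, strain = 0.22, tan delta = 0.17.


Q = pi * f * E * strain^2 * tan_d
= pi * 16 * 13.5 * 0.22^2 * 0.17
= pi * 16 * 13.5 * 0.0484 * 0.17
= 5.5834

Q = 5.5834


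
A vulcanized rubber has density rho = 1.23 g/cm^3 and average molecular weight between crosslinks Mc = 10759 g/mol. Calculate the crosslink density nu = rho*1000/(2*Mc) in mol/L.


nu = rho * 1000 / (2 * Mc)
nu = 1.23 * 1000 / (2 * 10759)
nu = 1230.0 / 21518
nu = 0.0572 mol/L

0.0572 mol/L


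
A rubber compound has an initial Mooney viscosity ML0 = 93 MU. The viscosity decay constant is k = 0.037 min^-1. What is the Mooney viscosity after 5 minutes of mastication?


ML = ML0 * exp(-k * t)
ML = 93 * exp(-0.037 * 5)
ML = 93 * 0.8311
ML = 77.29 MU

77.29 MU


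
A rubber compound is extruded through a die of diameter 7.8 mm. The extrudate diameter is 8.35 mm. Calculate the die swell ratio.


Die swell ratio = D_extrudate / D_die
= 8.35 / 7.8
= 1.071

Die swell = 1.071


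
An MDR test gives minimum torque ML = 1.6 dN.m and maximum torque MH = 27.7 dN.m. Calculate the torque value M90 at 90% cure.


M90 = ML + 0.9 * (MH - ML)
M90 = 1.6 + 0.9 * (27.7 - 1.6)
M90 = 1.6 + 0.9 * 26.1
M90 = 25.09 dN.m

25.09 dN.m


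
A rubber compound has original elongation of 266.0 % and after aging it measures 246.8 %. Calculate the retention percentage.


Retention = aged / original * 100
= 246.8 / 266.0 * 100
= 92.8%

92.8%


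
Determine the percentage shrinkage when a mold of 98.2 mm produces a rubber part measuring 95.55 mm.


Shrinkage = (mold - part) / mold * 100
= (98.2 - 95.55) / 98.2 * 100
= 2.65 / 98.2 * 100
= 2.7%

2.7%


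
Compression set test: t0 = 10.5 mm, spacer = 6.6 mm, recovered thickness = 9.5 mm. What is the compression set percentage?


CS = (t0 - recovered) / (t0 - ts) * 100
= (10.5 - 9.5) / (10.5 - 6.6) * 100
= 1.0 / 3.9 * 100
= 25.6%

25.6%


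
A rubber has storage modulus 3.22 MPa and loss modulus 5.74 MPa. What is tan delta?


tan delta = E'' / E'
= 5.74 / 3.22
= 1.7826

tan delta = 1.7826


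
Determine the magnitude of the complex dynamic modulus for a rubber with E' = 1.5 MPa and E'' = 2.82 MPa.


|E*| = sqrt(E'^2 + E''^2)
= sqrt(1.5^2 + 2.82^2)
= sqrt(2.2500 + 7.9524)
= 3.194 MPa

3.194 MPa


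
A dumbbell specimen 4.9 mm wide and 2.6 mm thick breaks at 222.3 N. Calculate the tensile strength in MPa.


Area = width * thickness = 4.9 * 2.6 = 12.74 mm^2
TS = force / area = 222.3 / 12.74 = 17.45 MPa

17.45 MPa


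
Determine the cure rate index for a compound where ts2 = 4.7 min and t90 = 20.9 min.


CRI = 100 / (t90 - ts2)
= 100 / (20.9 - 4.7)
= 100 / 16.2
= 6.17 min^-1

6.17 min^-1


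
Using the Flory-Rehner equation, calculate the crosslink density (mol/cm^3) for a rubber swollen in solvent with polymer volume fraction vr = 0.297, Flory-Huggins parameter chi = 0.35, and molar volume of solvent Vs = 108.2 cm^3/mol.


ln(1 - vr) = ln(1 - 0.297) = -0.3524
Numerator = -((-0.3524) + 0.297 + 0.35 * 0.297^2) = 0.0245
Denominator = 108.2 * (0.297^(1/3) - 0.297/2) = 56.1227
nu = 0.0245 / 56.1227 = 4.3699e-04 mol/cm^3

4.3699e-04 mol/cm^3


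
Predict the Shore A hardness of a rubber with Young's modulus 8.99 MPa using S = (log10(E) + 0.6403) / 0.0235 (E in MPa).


log10(E) = 0.0235*S - 0.6403  =>  S = (log10(E) + 0.6403) / 0.0235
log10(8.99) = 0.953760
S = (0.953760 + 0.6403) / 0.0235 = 1.594060 / 0.0235
S = 67.8

Shore A = 67.8


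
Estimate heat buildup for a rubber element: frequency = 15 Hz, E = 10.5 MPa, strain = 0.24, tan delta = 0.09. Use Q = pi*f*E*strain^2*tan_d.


Q = pi * f * E * strain^2 * tan_d
= pi * 15 * 10.5 * 0.24^2 * 0.09
= pi * 15 * 10.5 * 0.0576 * 0.09
= 2.5650

Q = 2.5650


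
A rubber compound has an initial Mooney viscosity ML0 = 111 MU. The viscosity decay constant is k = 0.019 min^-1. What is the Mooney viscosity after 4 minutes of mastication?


ML = ML0 * exp(-k * t)
ML = 111 * exp(-0.019 * 4)
ML = 111 * 0.9268
ML = 102.88 MU

102.88 MU


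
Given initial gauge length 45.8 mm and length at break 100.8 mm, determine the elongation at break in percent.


Elongation = (Lf - L0) / L0 * 100
= (100.8 - 45.8) / 45.8 * 100
= 55.0 / 45.8 * 100
= 120.1%

120.1%


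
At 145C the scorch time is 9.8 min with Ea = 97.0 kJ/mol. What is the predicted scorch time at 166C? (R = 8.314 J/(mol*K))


Convert temperatures: T1 = 145 + 273.15 = 418.15 K, T2 = 166 + 273.15 = 439.15 K
ts2_new = 9.8 * exp(97000 / 8.314 * (1/439.15 - 1/418.15))
1/T2 - 1/T1 = -1.1436e-04
ts2_new = 2.58 min

2.58 min


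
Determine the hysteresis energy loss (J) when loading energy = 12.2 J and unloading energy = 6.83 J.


Hysteresis loss = loading - unloading
= 12.2 - 6.83
= 5.37 J

5.37 J


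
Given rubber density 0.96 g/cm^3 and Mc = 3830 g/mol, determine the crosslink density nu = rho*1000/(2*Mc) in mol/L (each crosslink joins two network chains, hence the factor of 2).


nu = rho * 1000 / (2 * Mc)
nu = 0.96 * 1000 / (2 * 3830)
nu = 960.0 / 7660
nu = 0.1253 mol/L

0.1253 mol/L


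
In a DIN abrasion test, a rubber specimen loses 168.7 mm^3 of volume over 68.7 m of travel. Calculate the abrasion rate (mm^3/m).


Rate = volume_loss / distance
= 168.7 / 68.7
= 2.456 mm^3/m

2.456 mm^3/m


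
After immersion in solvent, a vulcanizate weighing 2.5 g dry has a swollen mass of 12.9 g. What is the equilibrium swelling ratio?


Q = W_swollen / W_dry
Q = 12.9 / 2.5
Q = 5.16

Q = 5.16


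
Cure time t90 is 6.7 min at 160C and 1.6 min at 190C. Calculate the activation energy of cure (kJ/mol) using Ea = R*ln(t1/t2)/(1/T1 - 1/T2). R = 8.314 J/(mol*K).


T1 = 433.15 K, T2 = 463.15 K
1/T1 - 1/T2 = 1.4954e-04
ln(t1/t2) = ln(6.7/1.6) = 1.4321
Ea = 8.314 * 1.4321 / 1.4954e-04 = 79620.2027 J/mol
Ea = 79.62 kJ/mol

79.62 kJ/mol


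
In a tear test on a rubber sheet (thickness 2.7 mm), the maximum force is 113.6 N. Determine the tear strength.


Tear strength = force / thickness
= 113.6 / 2.7
= 42.07 N/mm

42.07 N/mm


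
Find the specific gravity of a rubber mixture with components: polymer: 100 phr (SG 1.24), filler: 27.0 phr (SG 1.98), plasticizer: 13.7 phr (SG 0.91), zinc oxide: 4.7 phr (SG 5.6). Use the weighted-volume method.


Sum of weights = 145.4
Volume contributions:
  polymer: 100/1.24 = 80.6452
  filler: 27.0/1.98 = 13.6364
  plasticizer: 13.7/0.91 = 15.0549
  zinc oxide: 4.7/5.6 = 0.8393
Sum of volumes = 110.1758
SG = 145.4 / 110.1758 = 1.32

SG = 1.32


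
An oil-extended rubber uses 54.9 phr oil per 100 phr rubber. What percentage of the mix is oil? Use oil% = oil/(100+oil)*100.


Oil % = oil / (100 + oil) * 100
= 54.9 / (100 + 54.9) * 100
= 54.9 / 154.9 * 100
= 35.44%

35.44%


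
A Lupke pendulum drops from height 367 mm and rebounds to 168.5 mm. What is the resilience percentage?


Resilience = h_rebound / h_drop * 100
= 168.5 / 367 * 100
= 45.9%

45.9%


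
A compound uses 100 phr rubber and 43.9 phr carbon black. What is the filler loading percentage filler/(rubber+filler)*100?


Filler % = filler / (rubber + filler) * 100
= 43.9 / (100 + 43.9) * 100
= 43.9 / 143.9 * 100
= 30.51%

30.51%


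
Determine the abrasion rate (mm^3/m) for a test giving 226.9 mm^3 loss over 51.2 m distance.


Rate = volume_loss / distance
= 226.9 / 51.2
= 4.432 mm^3/m

4.432 mm^3/m


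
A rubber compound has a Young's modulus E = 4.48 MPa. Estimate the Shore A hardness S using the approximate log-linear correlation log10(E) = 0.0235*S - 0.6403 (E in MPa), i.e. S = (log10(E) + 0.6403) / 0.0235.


log10(E) = 0.0235*S - 0.6403  =>  S = (log10(E) + 0.6403) / 0.0235
log10(4.48) = 0.651278
S = (0.651278 + 0.6403) / 0.0235 = 1.291578 / 0.0235
S = 55.0

Shore A = 55.0


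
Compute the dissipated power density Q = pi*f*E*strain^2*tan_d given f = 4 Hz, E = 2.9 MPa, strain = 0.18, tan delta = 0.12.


Q = pi * f * E * strain^2 * tan_d
= pi * 4 * 2.9 * 0.18^2 * 0.12
= pi * 4 * 2.9 * 0.0324 * 0.12
= 0.1417

Q = 0.1417


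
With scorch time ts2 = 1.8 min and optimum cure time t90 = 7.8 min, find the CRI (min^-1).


CRI = 100 / (t90 - ts2)
= 100 / (7.8 - 1.8)
= 100 / 6.0
= 16.67 min^-1

16.67 min^-1


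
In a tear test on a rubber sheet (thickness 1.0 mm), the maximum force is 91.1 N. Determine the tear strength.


Tear strength = force / thickness
= 91.1 / 1.0
= 91.1 N/mm

91.1 N/mm


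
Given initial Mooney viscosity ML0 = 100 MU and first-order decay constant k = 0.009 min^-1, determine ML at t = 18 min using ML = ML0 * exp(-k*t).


ML = ML0 * exp(-k * t)
ML = 100 * exp(-0.009 * 18)
ML = 100 * 0.8504
ML = 85.04 MU

85.04 MU


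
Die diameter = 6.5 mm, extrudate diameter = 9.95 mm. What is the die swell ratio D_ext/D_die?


Die swell ratio = D_extrudate / D_die
= 9.95 / 6.5
= 1.531

Die swell = 1.531


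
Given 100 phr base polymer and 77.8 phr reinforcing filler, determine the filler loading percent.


Filler % = filler / (rubber + filler) * 100
= 77.8 / (100 + 77.8) * 100
= 77.8 / 177.8 * 100
= 43.76%

43.76%


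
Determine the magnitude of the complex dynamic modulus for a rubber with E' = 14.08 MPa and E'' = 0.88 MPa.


|E*| = sqrt(E'^2 + E''^2)
= sqrt(14.08^2 + 0.88^2)
= sqrt(198.2464 + 0.7744)
= 14.107 MPa

14.107 MPa


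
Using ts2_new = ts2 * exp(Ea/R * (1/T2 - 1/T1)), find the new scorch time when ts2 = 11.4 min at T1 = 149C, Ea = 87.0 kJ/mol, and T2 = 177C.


Convert temperatures: T1 = 149 + 273.15 = 422.15 K, T2 = 177 + 273.15 = 450.15 K
ts2_new = 11.4 * exp(87000 / 8.314 * (1/450.15 - 1/422.15))
1/T2 - 1/T1 = -1.4734e-04
ts2_new = 2.44 min

2.44 min


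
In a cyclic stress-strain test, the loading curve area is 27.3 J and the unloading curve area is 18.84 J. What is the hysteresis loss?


Hysteresis loss = loading - unloading
= 27.3 - 18.84
= 8.46 J

8.46 J


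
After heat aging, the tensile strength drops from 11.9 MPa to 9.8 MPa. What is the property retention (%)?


Retention = aged / original * 100
= 9.8 / 11.9 * 100
= 82.4%

82.4%


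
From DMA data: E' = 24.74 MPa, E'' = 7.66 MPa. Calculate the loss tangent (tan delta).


tan delta = E'' / E'
= 7.66 / 24.74
= 0.3096

tan delta = 0.3096


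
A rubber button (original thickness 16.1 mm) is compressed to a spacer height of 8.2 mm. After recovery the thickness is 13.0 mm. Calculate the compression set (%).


CS = (t0 - recovered) / (t0 - ts) * 100
= (16.1 - 13.0) / (16.1 - 8.2) * 100
= 3.1 / 7.9 * 100
= 39.2%

39.2%


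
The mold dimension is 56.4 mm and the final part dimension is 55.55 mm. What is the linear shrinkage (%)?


Shrinkage = (mold - part) / mold * 100
= (56.4 - 55.55) / 56.4 * 100
= 0.85 / 56.4 * 100
= 1.51%

1.51%


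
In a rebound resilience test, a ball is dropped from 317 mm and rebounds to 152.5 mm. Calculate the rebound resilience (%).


Resilience = h_rebound / h_drop * 100
= 152.5 / 317 * 100
= 48.1%

48.1%


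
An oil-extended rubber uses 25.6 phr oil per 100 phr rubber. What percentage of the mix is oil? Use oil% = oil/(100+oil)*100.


Oil % = oil / (100 + oil) * 100
= 25.6 / (100 + 25.6) * 100
= 25.6 / 125.6 * 100
= 20.38%

20.38%


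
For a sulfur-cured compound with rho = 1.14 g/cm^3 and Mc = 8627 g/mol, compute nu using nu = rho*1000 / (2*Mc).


nu = rho * 1000 / (2 * Mc)
nu = 1.14 * 1000 / (2 * 8627)
nu = 1140.0 / 17254
nu = 0.0661 mol/L

0.0661 mol/L


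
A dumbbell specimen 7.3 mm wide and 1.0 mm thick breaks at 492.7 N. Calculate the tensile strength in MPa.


Area = width * thickness = 7.3 * 1.0 = 7.3 mm^2
TS = force / area = 492.7 / 7.3 = 67.49 MPa

67.49 MPa


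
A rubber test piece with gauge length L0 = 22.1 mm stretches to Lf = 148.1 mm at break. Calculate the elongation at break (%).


Elongation = (Lf - L0) / L0 * 100
= (148.1 - 22.1) / 22.1 * 100
= 126.0 / 22.1 * 100
= 570.1%

570.1%


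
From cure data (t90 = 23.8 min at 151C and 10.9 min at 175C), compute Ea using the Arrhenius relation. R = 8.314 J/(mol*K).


T1 = 424.15 K, T2 = 448.15 K
1/T1 - 1/T2 = 1.2626e-04
ln(t1/t2) = ln(23.8/10.9) = 0.7809
Ea = 8.314 * 0.7809 / 1.2626e-04 = 51422.0929 J/mol
Ea = 51.42 kJ/mol

51.42 kJ/mol


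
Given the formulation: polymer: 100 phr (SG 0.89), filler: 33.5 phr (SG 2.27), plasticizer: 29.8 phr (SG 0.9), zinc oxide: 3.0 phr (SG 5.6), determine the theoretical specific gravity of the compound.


Sum of weights = 166.3
Volume contributions:
  polymer: 100/0.89 = 112.3596
  filler: 33.5/2.27 = 14.7577
  plasticizer: 29.8/0.9 = 33.1111
  zinc oxide: 3.0/5.6 = 0.5357
Sum of volumes = 160.7641
SG = 166.3 / 160.7641 = 1.034

SG = 1.034


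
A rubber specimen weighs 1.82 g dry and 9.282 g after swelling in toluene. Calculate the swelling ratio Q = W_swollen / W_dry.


Q = W_swollen / W_dry
Q = 9.282 / 1.82
Q = 5.1

Q = 5.1


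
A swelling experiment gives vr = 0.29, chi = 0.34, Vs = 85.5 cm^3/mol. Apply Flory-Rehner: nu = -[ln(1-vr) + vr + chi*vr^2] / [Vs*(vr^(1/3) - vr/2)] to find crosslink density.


ln(1 - vr) = ln(1 - 0.29) = -0.3425
Numerator = -((-0.3425) + 0.29 + 0.34 * 0.29^2) = 0.0239
Denominator = 85.5 * (0.29^(1/3) - 0.29/2) = 44.1959
nu = 0.0239 / 44.1959 = 5.4069e-04 mol/cm^3

5.4069e-04 mol/cm^3


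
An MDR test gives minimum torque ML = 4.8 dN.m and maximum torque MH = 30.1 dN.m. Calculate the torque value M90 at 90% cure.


M90 = ML + 0.9 * (MH - ML)
M90 = 4.8 + 0.9 * (30.1 - 4.8)
M90 = 4.8 + 0.9 * 25.3
M90 = 27.57 dN.m

27.57 dN.m


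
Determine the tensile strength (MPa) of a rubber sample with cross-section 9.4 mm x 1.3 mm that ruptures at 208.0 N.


Area = width * thickness = 9.4 * 1.3 = 12.22 mm^2
TS = force / area = 208.0 / 12.22 = 17.02 MPa

17.02 MPa


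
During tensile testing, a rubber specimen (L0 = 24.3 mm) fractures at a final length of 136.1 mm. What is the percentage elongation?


Elongation = (Lf - L0) / L0 * 100
= (136.1 - 24.3) / 24.3 * 100
= 111.8 / 24.3 * 100
= 460.1%

460.1%


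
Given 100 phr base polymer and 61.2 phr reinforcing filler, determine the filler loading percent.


Filler % = filler / (rubber + filler) * 100
= 61.2 / (100 + 61.2) * 100
= 61.2 / 161.2 * 100
= 37.97%

37.97%


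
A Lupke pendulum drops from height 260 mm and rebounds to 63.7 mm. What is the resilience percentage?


Resilience = h_rebound / h_drop * 100
= 63.7 / 260 * 100
= 24.5%

24.5%


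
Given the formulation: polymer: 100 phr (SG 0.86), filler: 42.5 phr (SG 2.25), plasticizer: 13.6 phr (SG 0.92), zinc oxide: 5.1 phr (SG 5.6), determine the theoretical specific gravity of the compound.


Sum of weights = 161.2
Volume contributions:
  polymer: 100/0.86 = 116.2791
  filler: 42.5/2.25 = 18.8889
  plasticizer: 13.6/0.92 = 14.7826
  zinc oxide: 5.1/5.6 = 0.9107
Sum of volumes = 150.8613
SG = 161.2 / 150.8613 = 1.069

SG = 1.069


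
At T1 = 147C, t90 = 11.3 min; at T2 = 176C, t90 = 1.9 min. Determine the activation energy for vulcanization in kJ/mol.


T1 = 420.15 K, T2 = 449.15 K
1/T1 - 1/T2 = 1.5367e-04
ln(t1/t2) = ln(11.3/1.9) = 1.7829
Ea = 8.314 * 1.7829 / 1.5367e-04 = 96459.8708 J/mol
Ea = 96.46 kJ/mol

96.46 kJ/mol


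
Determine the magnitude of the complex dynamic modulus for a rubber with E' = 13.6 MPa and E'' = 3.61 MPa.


|E*| = sqrt(E'^2 + E''^2)
= sqrt(13.6^2 + 3.61^2)
= sqrt(184.9600 + 13.0321)
= 14.071 MPa

14.071 MPa


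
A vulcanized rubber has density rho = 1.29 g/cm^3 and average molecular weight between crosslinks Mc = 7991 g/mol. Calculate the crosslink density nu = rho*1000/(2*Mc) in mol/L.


nu = rho * 1000 / (2 * Mc)
nu = 1.29 * 1000 / (2 * 7991)
nu = 1290.0 / 15982
nu = 0.0807 mol/L

0.0807 mol/L


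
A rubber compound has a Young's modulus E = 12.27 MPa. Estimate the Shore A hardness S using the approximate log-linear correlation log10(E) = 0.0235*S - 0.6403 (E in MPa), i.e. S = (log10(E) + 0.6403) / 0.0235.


log10(E) = 0.0235*S - 0.6403  =>  S = (log10(E) + 0.6403) / 0.0235
log10(12.27) = 1.088845
S = (1.088845 + 0.6403) / 0.0235 = 1.729145 / 0.0235
S = 73.6

Shore A = 73.6


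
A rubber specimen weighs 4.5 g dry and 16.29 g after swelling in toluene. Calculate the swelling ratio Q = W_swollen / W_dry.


Q = W_swollen / W_dry
Q = 16.29 / 4.5
Q = 3.62

Q = 3.62


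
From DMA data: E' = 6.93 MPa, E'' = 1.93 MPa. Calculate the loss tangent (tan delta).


tan delta = E'' / E'
= 1.93 / 6.93
= 0.2785

tan delta = 0.2785


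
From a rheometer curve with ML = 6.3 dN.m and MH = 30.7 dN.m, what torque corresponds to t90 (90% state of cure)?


M90 = ML + 0.9 * (MH - ML)
M90 = 6.3 + 0.9 * (30.7 - 6.3)
M90 = 6.3 + 0.9 * 24.4
M90 = 28.26 dN.m

28.26 dN.m


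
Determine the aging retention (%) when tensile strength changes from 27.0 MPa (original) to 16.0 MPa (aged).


Retention = aged / original * 100
= 16.0 / 27.0 * 100
= 59.3%

59.3%


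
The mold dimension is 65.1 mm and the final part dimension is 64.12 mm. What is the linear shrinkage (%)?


Shrinkage = (mold - part) / mold * 100
= (65.1 - 64.12) / 65.1 * 100
= 0.98 / 65.1 * 100
= 1.51%

1.51%


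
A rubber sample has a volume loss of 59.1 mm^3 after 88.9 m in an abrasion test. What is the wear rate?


Rate = volume_loss / distance
= 59.1 / 88.9
= 0.665 mm^3/m

0.665 mm^3/m


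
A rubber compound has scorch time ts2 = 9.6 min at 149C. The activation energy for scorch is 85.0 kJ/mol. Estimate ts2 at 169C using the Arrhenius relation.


Convert temperatures: T1 = 149 + 273.15 = 422.15 K, T2 = 169 + 273.15 = 442.15 K
ts2_new = 9.6 * exp(85000 / 8.314 * (1/442.15 - 1/422.15))
1/T2 - 1/T1 = -1.0715e-04
ts2_new = 3.21 min

3.21 min


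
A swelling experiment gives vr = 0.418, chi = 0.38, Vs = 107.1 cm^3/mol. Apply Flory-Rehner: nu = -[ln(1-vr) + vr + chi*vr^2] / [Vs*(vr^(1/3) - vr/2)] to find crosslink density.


ln(1 - vr) = ln(1 - 0.418) = -0.5413
Numerator = -((-0.5413) + 0.418 + 0.38 * 0.418^2) = 0.0569
Denominator = 107.1 * (0.418^(1/3) - 0.418/2) = 57.6944
nu = 0.0569 / 57.6944 = 9.8605e-04 mol/cm^3

9.8605e-04 mol/cm^3


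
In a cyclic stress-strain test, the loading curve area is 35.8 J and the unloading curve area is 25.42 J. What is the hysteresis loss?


Hysteresis loss = loading - unloading
= 35.8 - 25.42
= 10.38 J

10.38 J


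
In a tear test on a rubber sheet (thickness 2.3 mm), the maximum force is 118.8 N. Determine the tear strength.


Tear strength = force / thickness
= 118.8 / 2.3
= 51.65 N/mm

51.65 N/mm


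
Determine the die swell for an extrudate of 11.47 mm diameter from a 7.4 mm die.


Die swell ratio = D_extrudate / D_die
= 11.47 / 7.4
= 1.55

Die swell = 1.55


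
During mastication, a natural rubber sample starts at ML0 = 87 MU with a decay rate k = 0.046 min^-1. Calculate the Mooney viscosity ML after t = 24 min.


ML = ML0 * exp(-k * t)
ML = 87 * exp(-0.046 * 24)
ML = 87 * 0.3315
ML = 28.84 MU

28.84 MU


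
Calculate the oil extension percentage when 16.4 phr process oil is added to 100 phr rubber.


Oil % = oil / (100 + oil) * 100
= 16.4 / (100 + 16.4) * 100
= 16.4 / 116.4 * 100
= 14.09%

14.09%


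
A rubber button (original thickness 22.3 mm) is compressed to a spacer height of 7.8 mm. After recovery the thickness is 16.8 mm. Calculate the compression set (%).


CS = (t0 - recovered) / (t0 - ts) * 100
= (22.3 - 16.8) / (22.3 - 7.8) * 100
= 5.5 / 14.5 * 100
= 37.9%

37.9%


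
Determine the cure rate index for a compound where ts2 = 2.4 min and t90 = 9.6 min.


CRI = 100 / (t90 - ts2)
= 100 / (9.6 - 2.4)
= 100 / 7.2
= 13.89 min^-1

13.89 min^-1


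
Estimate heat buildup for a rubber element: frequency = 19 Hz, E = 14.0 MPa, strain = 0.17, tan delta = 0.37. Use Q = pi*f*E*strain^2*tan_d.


Q = pi * f * E * strain^2 * tan_d
= pi * 19 * 14.0 * 0.17^2 * 0.37
= pi * 19 * 14.0 * 0.0289 * 0.37
= 8.9358

Q = 8.9358


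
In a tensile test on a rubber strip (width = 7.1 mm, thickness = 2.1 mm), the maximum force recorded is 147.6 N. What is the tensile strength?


Area = width * thickness = 7.1 * 2.1 = 14.91 mm^2
TS = force / area = 147.6 / 14.91 = 9.9 MPa

9.9 MPa


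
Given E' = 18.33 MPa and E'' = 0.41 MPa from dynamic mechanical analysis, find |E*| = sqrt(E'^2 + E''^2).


|E*| = sqrt(E'^2 + E''^2)
= sqrt(18.33^2 + 0.41^2)
= sqrt(335.9889 + 0.1681)
= 18.335 MPa

18.335 MPa


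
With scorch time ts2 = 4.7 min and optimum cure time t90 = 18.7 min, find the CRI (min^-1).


CRI = 100 / (t90 - ts2)
= 100 / (18.7 - 4.7)
= 100 / 14.0
= 7.14 min^-1

7.14 min^-1


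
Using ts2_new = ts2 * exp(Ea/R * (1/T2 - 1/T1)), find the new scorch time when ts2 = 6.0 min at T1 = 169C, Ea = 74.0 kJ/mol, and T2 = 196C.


Convert temperatures: T1 = 169 + 273.15 = 442.15 K, T2 = 196 + 273.15 = 469.15 K
ts2_new = 6.0 * exp(74000 / 8.314 * (1/469.15 - 1/442.15))
1/T2 - 1/T1 = -1.3016e-04
ts2_new = 1.88 min

1.88 min


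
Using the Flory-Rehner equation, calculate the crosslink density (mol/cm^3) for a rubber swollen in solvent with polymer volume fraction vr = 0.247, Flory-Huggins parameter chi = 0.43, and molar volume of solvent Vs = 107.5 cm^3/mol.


ln(1 - vr) = ln(1 - 0.247) = -0.2837
Numerator = -((-0.2837) + 0.247 + 0.43 * 0.247^2) = 0.0105
Denominator = 107.5 * (0.247^(1/3) - 0.247/2) = 54.1725
nu = 0.0105 / 54.1725 = 1.9302e-04 mol/cm^3

1.9302e-04 mol/cm^3


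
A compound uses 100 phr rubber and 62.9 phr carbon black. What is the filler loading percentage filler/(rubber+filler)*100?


Filler % = filler / (rubber + filler) * 100
= 62.9 / (100 + 62.9) * 100
= 62.9 / 162.9 * 100
= 38.61%

38.61%


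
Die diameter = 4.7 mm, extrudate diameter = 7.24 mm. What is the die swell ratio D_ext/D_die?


Die swell ratio = D_extrudate / D_die
= 7.24 / 4.7
= 1.54

Die swell = 1.54


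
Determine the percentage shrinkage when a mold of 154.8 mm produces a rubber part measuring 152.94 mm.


Shrinkage = (mold - part) / mold * 100
= (154.8 - 152.94) / 154.8 * 100
= 1.86 / 154.8 * 100
= 1.2%

1.2%


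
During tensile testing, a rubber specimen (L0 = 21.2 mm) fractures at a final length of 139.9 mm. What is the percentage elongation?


Elongation = (Lf - L0) / L0 * 100
= (139.9 - 21.2) / 21.2 * 100
= 118.7 / 21.2 * 100
= 559.9%

559.9%


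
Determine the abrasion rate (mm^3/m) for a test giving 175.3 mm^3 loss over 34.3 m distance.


Rate = volume_loss / distance
= 175.3 / 34.3
= 5.111 mm^3/m

5.111 mm^3/m


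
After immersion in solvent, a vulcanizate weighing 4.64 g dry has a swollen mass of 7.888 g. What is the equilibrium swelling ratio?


Q = W_swollen / W_dry
Q = 7.888 / 4.64
Q = 1.7

Q = 1.7


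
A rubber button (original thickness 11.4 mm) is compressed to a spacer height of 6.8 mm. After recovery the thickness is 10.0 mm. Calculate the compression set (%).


CS = (t0 - recovered) / (t0 - ts) * 100
= (11.4 - 10.0) / (11.4 - 6.8) * 100
= 1.4 / 4.6 * 100
= 30.4%

30.4%


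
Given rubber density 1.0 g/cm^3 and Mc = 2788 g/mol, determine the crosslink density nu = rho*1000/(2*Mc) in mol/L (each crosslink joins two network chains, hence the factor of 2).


nu = rho * 1000 / (2 * Mc)
nu = 1.0 * 1000 / (2 * 2788)
nu = 1000.0 / 5576
nu = 0.1793 mol/L

0.1793 mol/L


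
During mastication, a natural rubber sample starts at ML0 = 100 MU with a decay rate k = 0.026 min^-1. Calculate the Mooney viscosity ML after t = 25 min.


ML = ML0 * exp(-k * t)
ML = 100 * exp(-0.026 * 25)
ML = 100 * 0.5220
ML = 52.2 MU

52.2 MU


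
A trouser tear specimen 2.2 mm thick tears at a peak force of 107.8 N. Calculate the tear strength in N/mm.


Tear strength = force / thickness
= 107.8 / 2.2
= 49.0 N/mm

49.0 N/mm


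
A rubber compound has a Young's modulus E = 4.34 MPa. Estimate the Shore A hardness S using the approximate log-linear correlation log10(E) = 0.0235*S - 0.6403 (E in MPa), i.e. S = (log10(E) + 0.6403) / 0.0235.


log10(E) = 0.0235*S - 0.6403  =>  S = (log10(E) + 0.6403) / 0.0235
log10(4.34) = 0.637490
S = (0.637490 + 0.6403) / 0.0235 = 1.277790 / 0.0235
S = 54.4

Shore A = 54.4


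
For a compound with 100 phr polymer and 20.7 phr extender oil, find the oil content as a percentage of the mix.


Oil % = oil / (100 + oil) * 100
= 20.7 / (100 + 20.7) * 100
= 20.7 / 120.7 * 100
= 17.15%

17.15%


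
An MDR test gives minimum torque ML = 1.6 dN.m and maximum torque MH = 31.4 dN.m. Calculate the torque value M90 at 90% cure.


M90 = ML + 0.9 * (MH - ML)
M90 = 1.6 + 0.9 * (31.4 - 1.6)
M90 = 1.6 + 0.9 * 29.8
M90 = 28.42 dN.m

28.42 dN.m


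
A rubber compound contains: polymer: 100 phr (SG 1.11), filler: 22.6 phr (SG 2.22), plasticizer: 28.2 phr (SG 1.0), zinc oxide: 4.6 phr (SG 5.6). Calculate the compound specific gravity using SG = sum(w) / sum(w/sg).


Sum of weights = 155.4
Volume contributions:
  polymer: 100/1.11 = 90.0901
  filler: 22.6/2.22 = 10.1802
  plasticizer: 28.2/1.0 = 28.2000
  zinc oxide: 4.6/5.6 = 0.8214
Sum of volumes = 129.2917
SG = 155.4 / 129.2917 = 1.202

SG = 1.202


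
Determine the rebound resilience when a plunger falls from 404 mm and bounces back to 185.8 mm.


Resilience = h_rebound / h_drop * 100
= 185.8 / 404 * 100
= 46.0%

46.0%


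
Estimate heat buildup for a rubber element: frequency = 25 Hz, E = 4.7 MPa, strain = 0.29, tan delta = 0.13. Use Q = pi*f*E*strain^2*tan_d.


Q = pi * f * E * strain^2 * tan_d
= pi * 25 * 4.7 * 0.29^2 * 0.13
= pi * 25 * 4.7 * 0.0841 * 0.13
= 4.0358

Q = 4.0358


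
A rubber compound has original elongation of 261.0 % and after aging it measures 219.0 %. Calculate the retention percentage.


Retention = aged / original * 100
= 219.0 / 261.0 * 100
= 83.9%

83.9%
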